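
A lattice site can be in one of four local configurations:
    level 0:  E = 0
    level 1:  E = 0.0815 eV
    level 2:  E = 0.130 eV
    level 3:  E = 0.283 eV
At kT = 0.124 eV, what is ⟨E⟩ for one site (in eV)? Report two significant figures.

Eᵢ/kT = 0, 0.6573, 1.048, 2.282.
Z = Σ e^(−Eᵢ/kT) = e^(−0) + e^(−0.6573) + e^(−1.048) + e^(−2.282) = 1.000 + 0.5182 + 0.3506 + 0.1021 = 1.971.
⟨E⟩ = Σ Eᵢ e^(−Eᵢ/kT) / Z = (0·1.000 + 0.0815·0.5182 + 0.130·0.3506 + 0.283·0.1021) / 1.971 = 0.059 eV.

0.059 eV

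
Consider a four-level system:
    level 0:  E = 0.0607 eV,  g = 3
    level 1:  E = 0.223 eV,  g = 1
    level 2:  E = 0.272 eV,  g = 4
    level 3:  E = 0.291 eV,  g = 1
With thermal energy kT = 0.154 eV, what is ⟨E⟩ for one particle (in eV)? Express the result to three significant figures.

0.131 eV

Eᵢ/kT = 0.39416, 1.4481, 1.7662, 1.8896.
Z = Σ gᵢe^(−Eᵢ/kT) = 3·e^(−0.39416) + 1·e^(−1.4481) + 4·e^(−1.7662) + 1·e^(−1.8896) = 2.0227 + 0.23502 + 0.68393 + 0.15113 = 3.0928.
⟨E⟩ = Σ Eᵢ gᵢe^(−Eᵢ/kT) / Z = (0.0607·2.0227 + 0.223·0.23502 + 0.272·0.68393 + 0.291·0.15113) / 3.0928 = 0.131 eV.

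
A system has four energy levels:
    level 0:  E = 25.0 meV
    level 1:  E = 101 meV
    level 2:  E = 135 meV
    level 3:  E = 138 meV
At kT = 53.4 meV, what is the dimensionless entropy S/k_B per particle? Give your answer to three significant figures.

Eᵢ/kT = 0.46816, 1.8914, 2.5281, 2.5843.
Z = Σ e^(−Eᵢ/kT) = e^(−0.46816) + e^(−1.8914) + e^(−2.5281) + e^(−2.5843) = 0.62615 + 0.15086 + 0.079811 + 0.075449 = 0.93227.
⟨E⟩ = Σ EᵢPᵢ = 55.860 meV.
S/k_B = ln Z + ⟨E⟩/kT = ln(0.93227) + 55.860/53.4 = -0.070133 + 1.0461 = 0.976.

0.976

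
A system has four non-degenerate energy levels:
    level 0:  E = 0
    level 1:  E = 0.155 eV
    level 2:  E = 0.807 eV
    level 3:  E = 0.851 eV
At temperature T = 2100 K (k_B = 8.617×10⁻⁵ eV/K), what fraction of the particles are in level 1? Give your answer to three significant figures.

k_BT = 8.617×10⁻⁵ × 2100 K = 0.18096 eV.
Eᵢ/kT = 0, 0.85654, 4.4595, 4.7027.
Z = Σ e^(−Eᵢ/kT) = e^(−0) + e^(−0.85654) + e^(−4.4595) + e^(−4.7027) = 1.0000 + 0.42463 + 0.011568 + 0.0090708 = 1.4453.
P₁ = e^(−E₁/kT) / Z = 0.42463/1.4453 = 0.294.

0.294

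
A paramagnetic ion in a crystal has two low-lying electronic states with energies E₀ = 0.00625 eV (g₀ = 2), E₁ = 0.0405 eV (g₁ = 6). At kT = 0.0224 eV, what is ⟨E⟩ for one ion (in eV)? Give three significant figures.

0.0197 eV

Eᵢ/kT = 0.27902, 1.8080.
Z = Σ gᵢe^(−Eᵢ/kT) = 2·e^(−0.27902) + 6·e^(−1.8080) = 1.5130 + 0.98389 = 2.4969.
⟨E⟩ = Σ Eᵢ gᵢe^(−Eᵢ/kT) / Z = (0.00625·1.5130 + 0.0405·0.98389) / 2.4969 = 0.0197 eV.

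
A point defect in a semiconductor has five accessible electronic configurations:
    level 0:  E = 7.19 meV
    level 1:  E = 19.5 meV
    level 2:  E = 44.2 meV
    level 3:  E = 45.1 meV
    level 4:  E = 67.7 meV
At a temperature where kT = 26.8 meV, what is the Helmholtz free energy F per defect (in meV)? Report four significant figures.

-14.31 meV

Eᵢ/kT = 0.268284, 0.727612, 1.64925, 1.68284, 2.52612.
Z = Σ e^(−Eᵢ/kT) = e^(−0.268284) + e^(−0.727612) + e^(−1.64925) + e^(−1.68284) + e^(−2.52612) = 0.764691 + 0.483061 + 0.192194 + 0.185845 + 0.0799687 = 1.70576.
F = −kT ln Z = −26.8 × ln(1.70576) = −26.8 × 0.534011 = -14.31 meV.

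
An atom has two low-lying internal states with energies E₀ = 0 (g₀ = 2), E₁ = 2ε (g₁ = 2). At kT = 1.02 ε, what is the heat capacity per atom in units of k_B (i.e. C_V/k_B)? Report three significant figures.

Eᵢ/kT = 0, 1.9608.
Z = Σ gᵢe^(−Eᵢ/kT) = 2·e^(−0) + 2·e^(−1.9608) = 2.0000 + 0.28149 = 2.2815.
⟨E⟩ = 0.24676 ε, ⟨E²⟩ = 0.49352 ε².
C_V/k_B = (⟨E²⟩ − ⟨E⟩²)/(kT)² = (0.49352 − 0.060890)/1.0404 = 0.416.

0.416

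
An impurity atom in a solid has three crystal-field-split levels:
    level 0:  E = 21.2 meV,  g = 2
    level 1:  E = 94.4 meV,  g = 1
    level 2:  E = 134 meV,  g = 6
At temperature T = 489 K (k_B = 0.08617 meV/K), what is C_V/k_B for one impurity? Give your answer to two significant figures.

k_BT = 0.08617 × 489 K = 42.14 meV.
Eᵢ/kT = 0.5031, 2.240, 3.180.
Z = Σ gᵢe^(−Eᵢ/kT) = 2·e^(−0.5031) + 1·e^(−2.240) + 6·e^(−3.180) = 1.209 + 0.1065 + 0.2495 = 1.565.
⟨E⟩ = 44.16 meV, ⟨E²⟩ = 3816 meV².
C_V/k_B = (⟨E²⟩ − ⟨E⟩²)/(kT)² = (3816 − 1950)/1776 = 1.1.

1.1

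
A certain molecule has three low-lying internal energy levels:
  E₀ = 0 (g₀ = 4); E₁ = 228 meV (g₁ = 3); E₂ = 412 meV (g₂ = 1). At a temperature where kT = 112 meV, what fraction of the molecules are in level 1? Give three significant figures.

Eᵢ/kT = 0, 2.0357, 3.6786.
Z = Σ gᵢe^(−Eᵢ/kT) = 4·e^(−0) + 3·e^(−2.0357) + 1·e^(−3.6786) = 4.0000 + 0.39177 + 0.025258 = 4.4170.
P₁ = g₁ e^(−E₁/kT) / Z = 0.39177/4.4170 = 0.0887.

0.0887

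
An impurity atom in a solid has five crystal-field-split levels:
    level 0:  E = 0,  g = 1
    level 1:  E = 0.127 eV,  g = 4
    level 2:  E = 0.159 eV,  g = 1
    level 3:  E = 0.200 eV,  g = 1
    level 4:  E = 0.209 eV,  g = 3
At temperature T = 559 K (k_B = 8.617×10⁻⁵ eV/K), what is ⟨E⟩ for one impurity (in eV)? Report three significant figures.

k_BT = 8.617×10⁻⁵ × 559 K = 0.048169 eV.
Eᵢ/kT = 0, 2.6366, 3.3009, 4.1520, 4.3389.
Z = Σ gᵢe^(−Eᵢ/kT) = 1·e^(−0) + 4·e^(−2.6366) + 1·e^(−3.3009) + 1·e^(−4.1520) + 3·e^(−4.3389) = 1.0000 + 0.28642 + 0.036850 + 0.015733 + 0.039153 = 1.3782.
⟨E⟩ = Σ Eᵢ gᵢe^(−Eᵢ/kT) / Z = (0·1.0000 + 0.127·0.28642 + 0.159·0.036850 + 0.200·0.015733 + 0.209·0.039153) / 1.3782 = 0.0389 eV.

0.0389 eV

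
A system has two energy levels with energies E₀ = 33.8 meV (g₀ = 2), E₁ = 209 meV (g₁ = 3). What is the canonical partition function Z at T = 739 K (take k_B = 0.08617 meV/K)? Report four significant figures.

k_BT = 0.08617 × 739 K = 63.6796 meV.
Eᵢ/kT = 0.530782, 3.28206.
Z = Σ gᵢe^(−Eᵢ/kT) = 2·e^(−0.530782) + 3·e^(−3.28206) = 1.17629 + 0.112652 = 1.28894.

Z = 1.289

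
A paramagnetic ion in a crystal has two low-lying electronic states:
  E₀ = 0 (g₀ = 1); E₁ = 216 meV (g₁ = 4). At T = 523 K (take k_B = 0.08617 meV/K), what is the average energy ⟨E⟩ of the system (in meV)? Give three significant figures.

6.93 meV

k_BT = 0.08617 × 523 K = 45.067 meV.
Eᵢ/kT = 0, 4.7929.
Z = Σ gᵢe^(−Eᵢ/kT) = 1·e^(−0) + 4·e^(−4.7929) = 1.0000 + 0.033154 = 1.0332.
⟨E⟩ = Σ Eᵢ gᵢe^(−Eᵢ/kT) / Z = (0·1.0000 + 216·0.033154) / 1.0332 = 6.93 meV.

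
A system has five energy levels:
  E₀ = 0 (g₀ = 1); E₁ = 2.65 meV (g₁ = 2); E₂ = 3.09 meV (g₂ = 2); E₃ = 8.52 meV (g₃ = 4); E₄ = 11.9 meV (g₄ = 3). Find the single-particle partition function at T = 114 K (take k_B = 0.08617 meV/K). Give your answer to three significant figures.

k_BT = 0.08617 × 114 K = 9.8234 meV.
Eᵢ/kT = 0, 0.26976, 0.31456, 0.86732, 1.2114.
Z = Σ gᵢe^(−Eᵢ/kT) = 1·e^(−0) + 2·e^(−0.26976) + 2·e^(−0.31456) + 4·e^(−0.86732) + 3·e^(−1.2114) = 1.0000 + 1.5271 + 1.4602 + 1.6803 + 0.89334 = 6.5609.

Z = 6.56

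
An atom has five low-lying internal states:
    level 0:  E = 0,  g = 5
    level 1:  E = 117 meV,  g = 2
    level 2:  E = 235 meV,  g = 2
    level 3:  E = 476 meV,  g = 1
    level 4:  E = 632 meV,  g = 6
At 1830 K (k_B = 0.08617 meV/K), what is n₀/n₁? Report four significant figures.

5.250

k_BT = 0.08617 × 1830 K = 157.691 meV.
n₀/n₁ = (g₀/g₁) exp[−(E₀−E₁)/kT] = (5/2) × exp(−(-117 meV)/(157.691 meV)) = (5/2) × exp(0.741957) = 5.250.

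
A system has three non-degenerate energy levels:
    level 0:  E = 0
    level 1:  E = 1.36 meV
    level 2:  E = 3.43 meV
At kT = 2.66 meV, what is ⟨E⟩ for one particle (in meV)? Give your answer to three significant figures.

Eᵢ/kT = 0, 0.51128, 1.2895.
Z = Σ e^(−Eᵢ/kT) = e^(−0) + e^(−0.51128) + e^(−1.2895) = 1.0000 + 0.59973 + 0.27541 = 1.8751.
⟨E⟩ = Σ Eᵢ e^(−Eᵢ/kT) / Z = (0·1.0000 + 1.36·0.59973 + 3.43·0.27541) / 1.8751 = 0.939 meV.

0.939 meV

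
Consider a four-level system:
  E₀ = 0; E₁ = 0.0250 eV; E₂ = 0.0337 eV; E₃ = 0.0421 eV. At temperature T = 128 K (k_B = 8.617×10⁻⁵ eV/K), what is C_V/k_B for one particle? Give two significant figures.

0.95

k_BT = 8.617×10⁻⁵ × 128 K = 0.01103 eV.
Eᵢ/kT = 0, 2.267, 3.055, 3.817.
Z = Σ e^(−Eᵢ/kT) = e^(−0) + e^(−2.267) + e^(−3.055) + e^(−3.817) = 1.000 + 0.1036 + 0.04712 + 0.02199 = 1.173.
⟨E⟩ = 0.004351 eV, ⟨E²⟩ = 0.0001340 eV².
C_V/k_B = (⟨E²⟩ − ⟨E⟩²)/(kT)² = (0.0001340 − 0.00001893)/0.0001217 = 0.95.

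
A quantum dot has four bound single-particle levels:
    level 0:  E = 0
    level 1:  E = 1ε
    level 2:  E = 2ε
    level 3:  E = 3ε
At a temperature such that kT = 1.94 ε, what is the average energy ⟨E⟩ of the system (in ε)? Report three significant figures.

0.900 ε

Eᵢ/kT = 0, 0.51546, 1.0309, 1.5464.
Z = Σ e^(−Eᵢ/kT) = e^(−0) + e^(−0.51546) + e^(−1.0309) + e^(−1.5464) = 1.0000 + 0.59723 + 0.35669 + 0.21301 = 2.1669.
⟨E⟩ = Σ Eᵢ e^(−Eᵢ/kT) / Z = (0·1.0000 + 1·0.59723 + 2·0.35669 + 3·0.21301) / 2.1669 = 0.900 ε.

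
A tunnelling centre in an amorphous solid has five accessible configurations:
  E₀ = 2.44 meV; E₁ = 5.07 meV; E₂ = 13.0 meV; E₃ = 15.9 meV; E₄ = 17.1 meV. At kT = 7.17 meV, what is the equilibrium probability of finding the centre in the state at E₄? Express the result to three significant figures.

0.0587

Eᵢ/kT = 0.34031, 0.70711, 1.8131, 2.2176, 2.3849.
Z = Σ e^(−Eᵢ/kT) = e^(−0.34031) + e^(−0.70711) + e^(−1.8131) + e^(−2.2176) + e^(−2.3849) = 0.71155 + 0.49307 + 0.16315 + 0.10887 + 0.092098 = 1.5687.
P₄ = e^(−E₄/kT) / Z = 0.092098/1.5687 = 0.0587.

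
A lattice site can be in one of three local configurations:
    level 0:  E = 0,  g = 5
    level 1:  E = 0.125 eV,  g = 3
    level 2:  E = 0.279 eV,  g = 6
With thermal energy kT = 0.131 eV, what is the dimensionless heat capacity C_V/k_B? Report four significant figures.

0.4785

Eᵢ/kT = 0, 0.954198, 2.12977.
Z = Σ gᵢe^(−Eᵢ/kT) = 5·e^(−0) + 3·e^(−0.954198) + 6·e^(−2.12977) = 5.00000 + 1.15536 + 0.713188 = 6.86855.
⟨E⟩ = 0.0499959 eV, ⟨E²⟩ = 0.0107108 eV².
C_V/k_B = (⟨E²⟩ − ⟨E⟩²)/(kT)² = (0.0107108 − 0.00249959)/0.0171610 = 0.4785.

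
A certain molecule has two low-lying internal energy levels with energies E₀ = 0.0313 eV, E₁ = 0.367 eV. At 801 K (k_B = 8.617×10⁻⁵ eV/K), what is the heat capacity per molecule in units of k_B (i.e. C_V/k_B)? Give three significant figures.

k_BT = 8.617×10⁻⁵ × 801 K = 0.069022 eV.
Eᵢ/kT = 0.45348, 5.3171.
Z = Σ e^(−Eᵢ/kT) = e^(−0.45348) + e^(−5.3171) = 0.63541 + 0.0049070 = 0.64032.
⟨E⟩ = 0.033872 eV, ⟨E²⟩ = 0.0020043 eV².
C_V/k_B = (⟨E²⟩ − ⟨E⟩²)/(kT)² = (0.0020043 − 0.0011473)/0.0047640 = 0.180.

0.180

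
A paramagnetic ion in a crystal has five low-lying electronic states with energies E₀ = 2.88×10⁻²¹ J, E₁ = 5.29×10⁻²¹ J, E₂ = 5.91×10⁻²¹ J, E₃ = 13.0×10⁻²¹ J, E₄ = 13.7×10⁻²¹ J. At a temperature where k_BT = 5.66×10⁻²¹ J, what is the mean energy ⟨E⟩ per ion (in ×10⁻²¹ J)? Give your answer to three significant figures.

5.48 ×10⁻²¹ J

Eᵢ/kT = 0.50883, 0.93463, 1.0442, 2.2968, 2.4205.
Z = Σ e^(−Eᵢ/kT) = e^(−0.50883) + e^(−0.93463) + e^(−1.0442) + e^(−2.2968) + e^(−2.4205) = 0.60120 + 0.39273 + 0.35197 + 0.10058 + 0.088877 = 1.5354.
⟨E⟩ = Σ Eᵢ e^(−Eᵢ/kT) / Z = (2.88·0.60120 + 5.29·0.39273 + 5.91·0.35197 + 13.0·0.10058 + 13.7·0.088877) / 1.5354 = 5.48 ×10⁻²¹ J.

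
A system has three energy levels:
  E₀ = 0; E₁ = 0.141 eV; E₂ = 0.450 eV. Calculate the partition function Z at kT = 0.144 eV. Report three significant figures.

Eᵢ/kT = 0, 0.97917, 3.1250.
Z = Σ e^(−Eᵢ/kT) = e^(−0) + e^(−0.97917) + e^(−3.1250) = 1.0000 + 0.37562 + 0.043937 = 1.4196.

Z = 1.42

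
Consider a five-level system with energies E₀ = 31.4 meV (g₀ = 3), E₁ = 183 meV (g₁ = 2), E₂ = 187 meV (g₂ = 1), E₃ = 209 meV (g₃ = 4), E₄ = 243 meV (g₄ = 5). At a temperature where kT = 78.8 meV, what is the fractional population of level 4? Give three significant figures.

0.0813

Eᵢ/kT = 0.39848, 2.3223, 2.3731, 2.6523, 3.0838.
Z = Σ gᵢe^(−Eᵢ/kT) = 3·e^(−0.39848) + 2·e^(−2.3223) + 1·e^(−2.3731) + 4·e^(−2.6523) + 5·e^(−3.0838) = 2.0140 + 0.19610 + 0.093191 + 0.28196 + 0.22892 = 2.8142.
P₄ = g₄ e^(−E₄/kT) / Z = 0.22892/2.8142 = 0.0813.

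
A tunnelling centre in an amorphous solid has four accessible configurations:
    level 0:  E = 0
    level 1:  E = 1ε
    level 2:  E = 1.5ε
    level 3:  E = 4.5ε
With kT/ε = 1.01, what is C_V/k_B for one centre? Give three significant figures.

Eᵢ/kT = 0, 0.99010, 1.4851, 4.4554.
Z = Σ e^(−Eᵢ/kT) = e^(−0) + e^(−0.99010) + e^(−1.4851) + e^(−4.4554) = 1.0000 + 0.37154 + 0.22648 + 0.011616 = 1.6096.
⟨E⟩ = 0.47436 ε, ⟨E²⟩ = 0.69355 ε².
C_V/k_B = (⟨E²⟩ − ⟨E⟩²)/(kT)² = (0.69355 − 0.22502)/1.0201 = 0.459.

0.459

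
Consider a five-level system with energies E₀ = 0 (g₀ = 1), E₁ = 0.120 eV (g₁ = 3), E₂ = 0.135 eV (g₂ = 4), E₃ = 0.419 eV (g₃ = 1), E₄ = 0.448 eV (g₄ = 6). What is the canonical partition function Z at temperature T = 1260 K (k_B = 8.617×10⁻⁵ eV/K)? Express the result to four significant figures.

k_BT = 8.617×10⁻⁵ × 1260 K = 0.108574 eV.
Eᵢ/kT = 0, 1.10524, 1.24339, 3.85912, 4.12622.
Z = Σ gᵢe^(−Eᵢ/kT) = 1·e^(−0) + 3·e^(−1.10524) + 4·e^(−1.24339) + 1·e^(−3.85912) + 6·e^(−4.12622) = 1.00000 + 0.993394 + 1.15362 + 0.0210865 + 0.0968627 = 3.26496.

Z = 3.265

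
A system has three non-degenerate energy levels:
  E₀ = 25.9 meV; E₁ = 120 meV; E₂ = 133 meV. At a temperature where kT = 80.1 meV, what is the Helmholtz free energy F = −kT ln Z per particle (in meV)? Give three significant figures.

Eᵢ/kT = 0.32335, 1.4981, 1.6604.
Z = Σ e^(−Eᵢ/kT) = e^(−0.32335) + e^(−1.4981) + e^(−1.6604) = 0.72372 + 0.22355 + 0.19006 = 1.1373.
F = −kT ln Z = −80.1 × ln(1.1373) = −80.1 × 0.12866 = -10.3 meV.

-10.3 meV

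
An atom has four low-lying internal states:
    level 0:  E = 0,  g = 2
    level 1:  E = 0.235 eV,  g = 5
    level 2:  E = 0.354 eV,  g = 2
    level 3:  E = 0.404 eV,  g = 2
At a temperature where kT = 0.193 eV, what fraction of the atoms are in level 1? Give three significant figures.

Eᵢ/kT = 0, 1.2176, 1.8342, 2.0933.
Z = Σ gᵢe^(−Eᵢ/kT) = 2·e^(−0) + 5·e^(−1.2176) + 2·e^(−1.8342) + 2·e^(−2.0933) = 2.0000 + 1.4797 + 0.31948 + 0.24656 = 4.0457.
P₁ = g₁ e^(−E₁/kT) / Z = 1.4797/4.0457 = 0.366.

0.366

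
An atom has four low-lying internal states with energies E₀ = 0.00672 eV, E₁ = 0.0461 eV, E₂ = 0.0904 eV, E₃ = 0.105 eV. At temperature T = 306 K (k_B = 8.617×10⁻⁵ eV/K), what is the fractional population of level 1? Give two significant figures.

k_BT = 8.617×10⁻⁵ × 306 K = 0.02637 eV.
Eᵢ/kT = 0.2548, 1.748, 3.428, 3.982.
Z = Σ e^(−Eᵢ/kT) = e^(−0.2548) + e^(−1.748) + e^(−3.428) + e^(−3.982) = 0.7751 + 0.1741 + 0.03245 + 0.01865 = 1.000.
P₁ = e^(−E₁/kT) / Z = 0.1741/1.000 = 0.17.

0.17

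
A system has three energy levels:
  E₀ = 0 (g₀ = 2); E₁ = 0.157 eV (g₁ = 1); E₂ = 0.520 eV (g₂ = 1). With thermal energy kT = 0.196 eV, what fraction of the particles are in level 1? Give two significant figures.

0.18

Eᵢ/kT = 0, 0.8010, 2.653.
Z = Σ gᵢe^(−Eᵢ/kT) = 2·e^(−0) + 1·e^(−0.8010) + 1·e^(−2.653) = 2.000 + 0.4489 + 0.07044 = 2.519.
P₁ = g₁ e^(−E₁/kT) / Z = 0.4489/2.519 = 0.18.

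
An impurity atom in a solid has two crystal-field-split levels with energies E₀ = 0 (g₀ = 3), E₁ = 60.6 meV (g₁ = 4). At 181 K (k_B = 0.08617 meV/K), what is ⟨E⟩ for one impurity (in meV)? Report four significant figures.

1.615 meV

k_BT = 0.08617 × 181 K = 15.5968 meV.
Eᵢ/kT = 0, 3.88541.
Z = Σ gᵢe^(−Eᵢ/kT) = 3·e^(−0) + 4·e^(−3.88541) = 3.00000 + 0.0821576 = 3.08216.
⟨E⟩ = Σ Eᵢ gᵢe^(−Eᵢ/kT) / Z = (0·3.00000 + 60.6·0.0821576) / 3.08216 = 1.615 meV.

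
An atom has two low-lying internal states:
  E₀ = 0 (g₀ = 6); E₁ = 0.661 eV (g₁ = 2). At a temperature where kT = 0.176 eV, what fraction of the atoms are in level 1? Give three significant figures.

0.00773

Eᵢ/kT = 0, 3.7557.
Z = Σ gᵢe^(−Eᵢ/kT) = 6·e^(−0) + 2·e^(−3.7557) = 6.0000 + 0.046768 = 6.0468.
P₁ = g₁ e^(−E₁/kT) / Z = 0.046768/6.0468 = 0.00773.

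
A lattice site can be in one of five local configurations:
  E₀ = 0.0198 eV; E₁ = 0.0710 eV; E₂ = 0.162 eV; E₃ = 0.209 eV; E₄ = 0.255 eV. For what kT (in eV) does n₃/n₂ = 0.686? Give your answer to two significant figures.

0.12 eV

n₃/n₂ = exp[−(E₃−E₂)/kT] = 0.686.
⇒ (E₃−E₂)/kT = ln(1/0.686) = ln(1.458) = 0.3771.
kT = 0.047 eV / 0.3771 = 0.12 eV.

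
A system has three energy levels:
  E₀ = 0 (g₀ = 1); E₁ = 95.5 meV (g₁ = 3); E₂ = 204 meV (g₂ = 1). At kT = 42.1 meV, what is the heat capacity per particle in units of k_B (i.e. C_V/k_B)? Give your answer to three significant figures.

1.03

Eᵢ/kT = 0, 2.2684, 4.8456.
Z = Σ gᵢe^(−Eᵢ/kT) = 1·e^(−0) + 3·e^(−2.2684) + 1·e^(−4.8456) = 1.0000 + 0.31043 + 0.0078629 = 1.3183.
⟨E⟩ = 23.705 meV, ⟨E²⟩ = 2395.8 meV².
C_V/k_B = (⟨E²⟩ − ⟨E⟩²)/(kT)² = (2395.8 − 561.93)/1772.4 = 1.03.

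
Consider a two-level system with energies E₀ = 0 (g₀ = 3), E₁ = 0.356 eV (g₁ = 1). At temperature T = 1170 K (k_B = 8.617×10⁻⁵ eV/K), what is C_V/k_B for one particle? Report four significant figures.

0.1193

k_BT = 8.617×10⁻⁵ × 1170 K = 0.100819 eV.
Eᵢ/kT = 0, 3.53108.
Z = Σ gᵢe^(−Eᵢ/kT) = 3·e^(−0) + 1·e^(−3.53108) = 3.00000 + 0.0292733 = 3.02927.
⟨E⟩ = 0.00344020 eV, ⟨E²⟩ = 0.00122471 eV².
C_V/k_B = (⟨E²⟩ − ⟨E⟩²)/(kT)² = (0.00122471 − 0.0000118350)/0.0101645 = 0.1193.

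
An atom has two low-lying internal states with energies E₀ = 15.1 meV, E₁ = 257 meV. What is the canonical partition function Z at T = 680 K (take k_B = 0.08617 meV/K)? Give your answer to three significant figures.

Z = 0.785

k_BT = 0.08617 × 680 K = 58.596 meV.
Eᵢ/kT = 0.25770, 4.3860.
Z = Σ e^(−Eᵢ/kT) = e^(−0.25770) + e^(−4.3860) = 0.77283 + 0.012450 = 0.78528.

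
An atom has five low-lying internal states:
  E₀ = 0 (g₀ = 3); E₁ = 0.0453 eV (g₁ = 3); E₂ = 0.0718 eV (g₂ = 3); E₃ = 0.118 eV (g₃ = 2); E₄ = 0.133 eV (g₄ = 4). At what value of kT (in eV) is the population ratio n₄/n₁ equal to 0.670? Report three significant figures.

n₄/n₁ = (g₄/g₁) exp[−(E₄−E₁)/kT] = 0.670.
⇒ (E₄−E₁)/kT = ln((4/3)/0.670) = ln(1.9900) = 0.68813.
kT = 0.0877 eV / 0.68813 = 0.127 eV.

0.127 eV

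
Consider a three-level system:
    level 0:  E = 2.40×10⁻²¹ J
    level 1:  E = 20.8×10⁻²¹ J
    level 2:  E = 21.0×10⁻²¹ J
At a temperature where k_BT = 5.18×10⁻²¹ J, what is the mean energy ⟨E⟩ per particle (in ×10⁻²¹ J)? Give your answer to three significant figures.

Eᵢ/kT = 0.46332, 4.0154, 4.0541.
Z = Σ e^(−Eᵢ/kT) = e^(−0.46332) + e^(−4.0154) + e^(−4.0541) = 0.62919 + 0.018036 + 0.017351 = 0.66458.
⟨E⟩ = Σ Eᵢ e^(−Eᵢ/kT) / Z = (2.40·0.62919 + 20.8·0.018036 + 21.0·0.017351) / 0.66458 = 3.38 ×10⁻²¹ J.

3.38 ×10⁻²¹ J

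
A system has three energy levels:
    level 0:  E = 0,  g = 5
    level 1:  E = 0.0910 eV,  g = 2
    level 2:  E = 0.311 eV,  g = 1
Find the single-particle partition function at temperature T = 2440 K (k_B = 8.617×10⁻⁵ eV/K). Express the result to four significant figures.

k_BT = 8.617×10⁻⁵ × 2440 K = 0.210255 eV.
Eᵢ/kT = 0, 0.432808, 1.47916.
Z = Σ gᵢe^(−Eᵢ/kT) = 5·e^(−0) + 2·e^(−0.432808) + 1·e^(−1.47916) = 5.00000 + 1.29737 + 0.227829 = 6.52520.

Z = 6.525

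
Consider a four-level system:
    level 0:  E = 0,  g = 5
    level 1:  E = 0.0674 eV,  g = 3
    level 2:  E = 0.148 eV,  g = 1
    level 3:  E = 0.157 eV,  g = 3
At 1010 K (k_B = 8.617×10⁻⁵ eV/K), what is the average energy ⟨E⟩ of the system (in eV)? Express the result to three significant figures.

k_BT = 8.617×10⁻⁵ × 1010 K = 0.087032 eV.
Eᵢ/kT = 0, 0.77443, 1.7005, 1.8039.
Z = Σ gᵢe^(−Eᵢ/kT) = 5·e^(−0) + 3·e^(−0.77443) + 1·e^(−1.7005) + 3·e^(−1.8039) = 5.0000 + 1.3829 + 0.18259 + 0.49397 = 7.0595.
⟨E⟩ = Σ Eᵢ gᵢe^(−Eᵢ/kT) / Z = (0·5.0000 + 0.0674·1.3829 + 0.148·0.18259 + 0.157·0.49397) / 7.0595 = 0.0280 eV.

0.0280 eV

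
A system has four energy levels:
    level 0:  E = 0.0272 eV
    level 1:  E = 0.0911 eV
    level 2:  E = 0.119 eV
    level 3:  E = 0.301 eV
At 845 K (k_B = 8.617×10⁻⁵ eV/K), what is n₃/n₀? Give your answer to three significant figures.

0.0233

k_BT = 8.617×10⁻⁵ × 845 K = 0.072814 eV.
n₃/n₀ = exp[−(E₃−E₀)/kT] = exp(−(0.2738 eV)/(0.072814 eV)) = exp(-3.7603) = 0.0233.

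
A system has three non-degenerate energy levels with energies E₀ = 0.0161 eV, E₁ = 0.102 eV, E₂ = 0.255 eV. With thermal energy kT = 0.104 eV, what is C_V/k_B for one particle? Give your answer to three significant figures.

0.391

Eᵢ/kT = 0.15481, 0.98077, 2.4519.
Z = Σ e^(−Eᵢ/kT) = e^(−0.15481) + e^(−0.98077) + e^(−2.4519) = 0.85658 + 0.37502 + 0.086130 = 1.3177.
⟨E⟩ = 0.056163 eV, ⟨E²⟩ = 0.0073798 eV².
C_V/k_B = (⟨E²⟩ − ⟨E⟩²)/(kT)² = (0.0073798 − 0.0031543)/0.010816 = 0.391.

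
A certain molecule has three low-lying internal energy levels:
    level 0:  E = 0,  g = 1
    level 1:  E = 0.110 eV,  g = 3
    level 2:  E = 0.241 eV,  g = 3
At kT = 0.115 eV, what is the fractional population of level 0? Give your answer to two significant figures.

0.40

Eᵢ/kT = 0, 0.9565, 2.096.
Z = Σ gᵢe^(−Eᵢ/kT) = 1·e^(−0) + 3·e^(−0.9565) + 3·e^(−2.096) = 1.000 + 1.153 + 0.3688 = 2.522.
P₀ = g₀ e^(−E₀/kT) / Z = 1.000/2.522 = 0.40.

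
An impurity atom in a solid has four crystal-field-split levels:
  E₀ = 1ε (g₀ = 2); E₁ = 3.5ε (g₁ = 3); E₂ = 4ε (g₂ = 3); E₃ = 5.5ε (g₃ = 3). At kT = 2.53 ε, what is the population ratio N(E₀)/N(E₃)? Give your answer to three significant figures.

n₀/n₃ = (g₀/g₃) exp[−(E₀−E₃)/kT] = (2/3) × exp(−(-4.5ε)/(2.53ε)) = (2/3) × exp(1.7787) = 3.95.

3.95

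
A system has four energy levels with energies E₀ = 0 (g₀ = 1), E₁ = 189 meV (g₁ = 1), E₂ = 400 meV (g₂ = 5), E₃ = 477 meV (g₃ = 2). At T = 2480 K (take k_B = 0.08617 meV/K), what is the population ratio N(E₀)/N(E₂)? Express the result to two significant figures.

1.3

k_BT = 0.08617 × 2480 K = 213.7 meV.
n₀/n₂ = (g₀/g₂) exp[−(E₀−E₂)/kT] = (1/5) × exp(−(-400 meV)/(213.7 meV)) = (1/5) × exp(1.872) = 1.3.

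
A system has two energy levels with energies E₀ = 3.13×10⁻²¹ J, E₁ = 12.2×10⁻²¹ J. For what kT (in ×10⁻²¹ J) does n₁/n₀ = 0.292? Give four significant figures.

7.368 ×10⁻²¹ J

n₁/n₀ = exp[−(E₁−E₀)/kT] = 0.292.
⇒ (E₁−E₀)/kT = ln(1/0.292) = ln(3.42466) = 1.23100.
kT = 9.07 ×10⁻²¹ J / 1.23100 = 7.368 ×10⁻²¹ J.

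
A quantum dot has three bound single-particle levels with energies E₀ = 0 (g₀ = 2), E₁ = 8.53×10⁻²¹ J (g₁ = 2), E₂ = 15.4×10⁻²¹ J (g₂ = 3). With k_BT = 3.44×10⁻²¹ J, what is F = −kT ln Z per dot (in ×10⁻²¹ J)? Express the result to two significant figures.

Eᵢ/kT = 0, 2.480, 4.477.
Z = Σ gᵢe^(−Eᵢ/kT) = 2·e^(−0) + 2·e^(−2.480) + 3·e^(−4.477) = 2.000 + 0.1675 + 0.03410 = 2.202.
F = −kT ln Z = −3.44 × ln(2.202) = −3.44 × 0.7894 = -2.7 ×10⁻²¹ J.

-2.7 ×10⁻²¹ J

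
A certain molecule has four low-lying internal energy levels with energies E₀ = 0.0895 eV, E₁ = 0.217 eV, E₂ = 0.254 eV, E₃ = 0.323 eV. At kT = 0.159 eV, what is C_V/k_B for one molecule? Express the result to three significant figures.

Eᵢ/kT = 0.56289, 1.3648, 1.5975, 2.0314.
Z = Σ e^(−Eᵢ/kT) = e^(−0.56289) + e^(−1.3648) + e^(−1.5975) + e^(−2.0314) = 0.56956 + 0.25543 + 0.20240 + 0.13115 = 1.1585.
⟨E⟩ = 0.17279 eV, ⟨E²⟩ = 0.037403 eV².
C_V/k_B = (⟨E²⟩ − ⟨E⟩²)/(kT)² = (0.037403 − 0.029856)/0.025281 = 0.299.

0.299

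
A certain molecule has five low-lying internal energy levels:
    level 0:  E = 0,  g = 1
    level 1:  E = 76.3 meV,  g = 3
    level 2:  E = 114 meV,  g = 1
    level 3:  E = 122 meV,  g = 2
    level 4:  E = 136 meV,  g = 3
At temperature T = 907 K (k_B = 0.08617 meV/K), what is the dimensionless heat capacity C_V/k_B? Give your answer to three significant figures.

0.436

k_BT = 0.08617 × 907 K = 78.156 meV.
Eᵢ/kT = 0, 0.97625, 1.4586, 1.5610, 1.7401.
Z = Σ gᵢe^(−Eᵢ/kT) = 1·e^(−0) + 3·e^(−0.97625) + 1·e^(−1.4586) + 2·e^(−1.5610) + 3·e^(−1.7401) = 1.0000 + 1.1302 + 0.23256 + 0.41985 + 0.52651 = 3.3091.
⟨E⟩ = 71.189 meV, ⟨E²⟩ = 7733.0 meV².
C_V/k_B = (⟨E²⟩ − ⟨E⟩²)/(kT)² = (7733.0 − 5067.9)/6108.4 = 0.436.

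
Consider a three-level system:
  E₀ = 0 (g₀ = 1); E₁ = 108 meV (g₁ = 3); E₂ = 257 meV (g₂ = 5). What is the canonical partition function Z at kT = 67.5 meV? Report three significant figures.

Eᵢ/kT = 0, 1.6000, 3.8074.
Z = Σ gᵢe^(−Eᵢ/kT) = 1·e^(−0) + 3·e^(−1.6000) + 5·e^(−3.8074) = 1.0000 + 0.60569 + 0.11103 = 1.7167.

Z = 1.72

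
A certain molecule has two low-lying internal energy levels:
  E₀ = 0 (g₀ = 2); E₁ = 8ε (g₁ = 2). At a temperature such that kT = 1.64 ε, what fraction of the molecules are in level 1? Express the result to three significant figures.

Eᵢ/kT = 0, 4.8780.
Z = Σ gᵢe^(−Eᵢ/kT) = 2·e^(−0) + 2·e^(−4.8780) = 2.0000 + 0.015224 = 2.0152.
P₁ = g₁ e^(−E₁/kT) / Z = 0.015224/2.0152 = 0.00755.

0.00755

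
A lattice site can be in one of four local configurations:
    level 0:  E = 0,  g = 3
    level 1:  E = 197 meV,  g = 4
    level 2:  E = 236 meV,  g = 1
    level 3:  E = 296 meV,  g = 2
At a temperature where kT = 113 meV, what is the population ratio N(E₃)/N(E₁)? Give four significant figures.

0.2082

n₃/n₁ = (g₃/g₁) exp[−(E₃−E₁)/kT] = (2/4) × exp(−(99 meV)/(113 meV)) = (2/4) × exp(-0.876106) = 0.2082.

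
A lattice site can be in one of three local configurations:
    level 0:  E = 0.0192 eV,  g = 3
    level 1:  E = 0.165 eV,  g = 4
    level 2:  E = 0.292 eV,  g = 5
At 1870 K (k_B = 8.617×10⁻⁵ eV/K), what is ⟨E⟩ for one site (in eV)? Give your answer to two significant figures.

0.11 eV

k_BT = 8.617×10⁻⁵ × 1870 K = 0.1611 eV.
Eᵢ/kT = 0.1192, 1.024, 1.813.
Z = Σ gᵢe^(−Eᵢ/kT) = 3·e^(−0.1192) + 4·e^(−1.024) + 5·e^(−1.813) = 2.663 + 1.437 + 0.8158 = 4.916.
⟨E⟩ = Σ Eᵢ gᵢe^(−Eᵢ/kT) / Z = (0.0192·2.663 + 0.165·1.437 + 0.292·0.8158) / 4.916 = 0.11 eV.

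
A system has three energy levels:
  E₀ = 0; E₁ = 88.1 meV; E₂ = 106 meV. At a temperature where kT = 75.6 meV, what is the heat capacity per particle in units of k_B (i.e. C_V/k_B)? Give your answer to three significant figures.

Eᵢ/kT = 0, 1.1653, 1.4021.
Z = Σ e^(−Eᵢ/kT) = e^(−0) + e^(−1.1653) + e^(−1.4021) = 1.0000 + 0.31183 + 0.24608 = 1.5579.
⟨E⟩ = 34.377 meV, ⟨E²⟩ = 3328.4 meV².
C_V/k_B = (⟨E²⟩ − ⟨E⟩²)/(kT)² = (3328.4 − 1181.8)/5715.4 = 0.376.

0.376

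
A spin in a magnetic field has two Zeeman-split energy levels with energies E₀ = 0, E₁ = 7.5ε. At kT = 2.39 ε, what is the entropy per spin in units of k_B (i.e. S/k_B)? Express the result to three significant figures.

0.173

Eᵢ/kT = 0, 3.1381.
Z = Σ e^(−Eᵢ/kT) = e^(−0) + e^(−3.1381) = 1.0000 + 0.043365 = 1.0434.
⟨E⟩ = Σ EᵢPᵢ = 0.31171 ε.
S/k_B = ln Z + ⟨E⟩/kT = ln(1.0434) + 0.31171/2.39 = 0.042485 + 0.13042 = 0.173.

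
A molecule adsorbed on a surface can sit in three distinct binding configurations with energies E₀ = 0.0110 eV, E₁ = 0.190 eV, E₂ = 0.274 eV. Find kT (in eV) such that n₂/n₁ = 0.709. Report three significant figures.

n₂/n₁ = exp[−(E₂−E₁)/kT] = 0.709.
⇒ (E₂−E₁)/kT = ln(1/0.709) = ln(1.4104) = 0.34387.
kT = 0.084 eV / 0.34387 = 0.244 eV.

0.244 eV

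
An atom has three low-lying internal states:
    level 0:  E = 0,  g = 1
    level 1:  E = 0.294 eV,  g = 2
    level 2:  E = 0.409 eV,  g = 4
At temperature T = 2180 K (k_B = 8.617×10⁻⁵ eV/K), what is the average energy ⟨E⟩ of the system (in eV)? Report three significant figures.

0.165 eV

k_BT = 8.617×10⁻⁵ × 2180 K = 0.18785 eV.
Eᵢ/kT = 0, 1.5651, 2.1773.
Z = Σ gᵢe^(−Eᵢ/kT) = 1·e^(−0) + 2·e^(−1.5651) + 4·e^(−2.1773) = 1.0000 + 0.41813 + 0.45339 = 1.8715.
⟨E⟩ = Σ Eᵢ gᵢe^(−Eᵢ/kT) / Z = (0·1.0000 + 0.294·0.41813 + 0.409·0.45339) / 1.8715 = 0.165 eV.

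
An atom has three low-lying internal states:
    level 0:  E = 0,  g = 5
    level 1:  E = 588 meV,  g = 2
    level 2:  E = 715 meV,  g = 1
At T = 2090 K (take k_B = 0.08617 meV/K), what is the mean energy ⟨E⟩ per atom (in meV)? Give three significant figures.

11.5 meV

k_BT = 0.08617 × 2090 K = 180.10 meV.
Eᵢ/kT = 0, 3.2649, 3.9700.
Z = Σ gᵢe^(−Eᵢ/kT) = 5·e^(−0) + 2·e^(−3.2649) + 1·e^(−3.9700) = 5.0000 + 0.076402 + 0.018873 = 5.0953.
⟨E⟩ = Σ Eᵢ gᵢe^(−Eᵢ/kT) / Z = (0·5.0000 + 588·0.076402 + 715·0.018873) / 5.0953 = 11.5 meV.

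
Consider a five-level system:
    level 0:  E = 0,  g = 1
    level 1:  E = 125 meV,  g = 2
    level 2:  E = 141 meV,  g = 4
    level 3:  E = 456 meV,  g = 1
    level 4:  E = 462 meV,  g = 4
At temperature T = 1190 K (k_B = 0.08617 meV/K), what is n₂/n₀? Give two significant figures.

1.0

k_BT = 0.08617 × 1190 K = 102.5 meV.
n₂/n₀ = (g₂/g₀) exp[−(E₂−E₀)/kT] = (4/1) × exp(−(141 meV)/(102.5 meV)) = (4/1) × exp(-1.376) = 1.0.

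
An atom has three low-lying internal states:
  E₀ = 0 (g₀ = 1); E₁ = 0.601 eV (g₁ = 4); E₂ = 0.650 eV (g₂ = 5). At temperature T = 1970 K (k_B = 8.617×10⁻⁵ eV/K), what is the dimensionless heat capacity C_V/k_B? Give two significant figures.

k_BT = 8.617×10⁻⁵ × 1970 K = 0.1698 eV.
Eᵢ/kT = 0, 3.539, 3.828.
Z = Σ gᵢe^(−Eᵢ/kT) = 1·e^(−0) + 4·e^(−3.539) + 5·e^(−3.828) = 1.000 + 0.1162 + 0.1088 = 1.225.
⟨E⟩ = 0.1147 eV, ⟨E²⟩ = 0.07179 eV².
C_V/k_B = (⟨E²⟩ − ⟨E⟩²)/(kT)² = (0.07179 − 0.01316)/0.02883 = 2.0.

2.0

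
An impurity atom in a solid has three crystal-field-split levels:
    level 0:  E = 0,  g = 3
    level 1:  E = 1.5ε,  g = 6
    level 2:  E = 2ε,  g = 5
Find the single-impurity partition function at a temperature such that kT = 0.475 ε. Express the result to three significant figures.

Eᵢ/kT = 0, 3.1579, 4.2105.
Z = Σ gᵢe^(−Eᵢ/kT) = 3·e^(−0) + 6·e^(−3.1579) + 5·e^(−4.2105) = 3.0000 + 0.25509 + 0.074195 = 3.3293.

Z = 3.33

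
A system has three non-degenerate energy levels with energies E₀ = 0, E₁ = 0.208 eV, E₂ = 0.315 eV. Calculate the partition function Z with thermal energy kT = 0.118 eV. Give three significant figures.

Eᵢ/kT = 0, 1.7627, 2.6695.
Z = Σ e^(−Eᵢ/kT) = e^(−0) + e^(−1.7627) + e^(−2.6695) = 1.0000 + 0.17158 + 0.069287 = 1.2409.

Z = 1.24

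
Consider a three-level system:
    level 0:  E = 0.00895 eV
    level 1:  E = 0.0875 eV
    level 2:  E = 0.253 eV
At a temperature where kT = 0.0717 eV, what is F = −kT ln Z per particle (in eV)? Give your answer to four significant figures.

-0.01350 eV

Eᵢ/kT = 0.124826, 1.22036, 3.52859.
Z = Σ e^(−Eᵢ/kT) = e^(−0.124826) + e^(−1.22036) + e^(−3.52859) = 0.882650 + 0.295124 + 0.0293463 = 1.20712.
F = −kT ln Z = −0.0717 × ln(1.20712) = −0.0717 × 0.188237 = -0.01350 eV.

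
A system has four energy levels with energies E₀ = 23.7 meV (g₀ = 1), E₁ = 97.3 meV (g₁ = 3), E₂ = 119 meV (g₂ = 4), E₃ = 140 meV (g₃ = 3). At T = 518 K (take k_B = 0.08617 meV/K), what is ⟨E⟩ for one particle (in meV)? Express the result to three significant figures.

73.6 meV

k_BT = 0.08617 × 518 K = 44.636 meV.
Eᵢ/kT = 0.53096, 2.1799, 2.6660, 3.1365.
Z = Σ gᵢe^(−Eᵢ/kT) = 1·e^(−0.53096) + 3·e^(−2.1799) + 4·e^(−2.6660) + 3·e^(−3.1365) = 0.58804 + 0.33916 + 0.27812 + 0.13030 = 1.3356.
⟨E⟩ = Σ Eᵢ gᵢe^(−Eᵢ/kT) / Z = (23.7·0.58804 + 97.3·0.33916 + 119·0.27812 + 140·0.13030) / 1.3356 = 73.6 meV.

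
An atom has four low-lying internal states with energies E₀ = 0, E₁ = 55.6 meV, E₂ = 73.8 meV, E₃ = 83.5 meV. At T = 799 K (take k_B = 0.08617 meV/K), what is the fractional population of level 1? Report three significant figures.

0.214

k_BT = 0.08617 × 799 K = 68.850 meV.
Eᵢ/kT = 0, 0.80755, 1.0719, 1.2128.
Z = Σ e^(−Eᵢ/kT) = e^(−0) + e^(−0.80755) + e^(−1.0719) + e^(−1.2128) = 1.0000 + 0.44595 + 0.34236 + 0.29736 = 2.0857.
P₁ = e^(−E₁/kT) / Z = 0.44595/2.0857 = 0.214.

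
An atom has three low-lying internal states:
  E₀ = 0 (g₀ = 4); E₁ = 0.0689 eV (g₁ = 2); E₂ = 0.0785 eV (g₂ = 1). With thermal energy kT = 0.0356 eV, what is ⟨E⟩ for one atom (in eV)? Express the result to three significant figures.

0.00649 eV

Eᵢ/kT = 0, 1.9354, 2.2051.
Z = Σ gᵢe^(−Eᵢ/kT) = 4·e^(−0) + 2·e^(−1.9354) + 1·e^(−2.2051) = 4.0000 + 0.28873 + 0.11024 = 4.3990.
⟨E⟩ = Σ Eᵢ gᵢe^(−Eᵢ/kT) / Z = (0·4.0000 + 0.0689·0.28873 + 0.0785·0.11024) / 4.3990 = 0.00649 eV.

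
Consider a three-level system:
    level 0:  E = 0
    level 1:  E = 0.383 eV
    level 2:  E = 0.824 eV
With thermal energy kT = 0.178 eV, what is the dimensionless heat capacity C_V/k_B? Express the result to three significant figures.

Eᵢ/kT = 0, 2.1517, 4.6292.
Z = Σ e^(−Eᵢ/kT) = e^(−0) + e^(−2.1517) + e^(−4.6292) = 1.0000 + 0.11629 + 0.0097626 = 1.1261.
⟨E⟩ = 0.046695 eV, ⟨E²⟩ = 0.021035 eV².
C_V/k_B = (⟨E²⟩ − ⟨E⟩²)/(kT)² = (0.021035 − 0.0021804)/0.031684 = 0.595.

0.595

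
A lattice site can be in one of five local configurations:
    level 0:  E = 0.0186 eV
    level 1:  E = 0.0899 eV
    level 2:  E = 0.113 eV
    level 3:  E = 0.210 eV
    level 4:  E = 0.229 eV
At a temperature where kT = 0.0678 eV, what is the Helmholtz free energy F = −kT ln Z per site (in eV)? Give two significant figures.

Eᵢ/kT = 0.2743, 1.326, 1.667, 3.097, 3.378.
Z = Σ e^(−Eᵢ/kT) = e^(−0.2743) + e^(−1.326) + e^(−1.667) + e^(−3.097) + e^(−3.378) = 0.7601 + 0.2655 + 0.1888 + 0.04518 + 0.03412 = 1.294.
F = −kT ln Z = −0.0678 × ln(1.294) = −0.0678 × 0.2577 = -0.017 eV.

-0.017 eV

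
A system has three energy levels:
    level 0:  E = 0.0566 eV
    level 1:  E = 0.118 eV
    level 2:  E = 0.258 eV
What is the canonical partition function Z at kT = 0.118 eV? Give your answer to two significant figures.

Z = 1.1

Eᵢ/kT = 0.4797, 1.000, 2.186.
Z = Σ e^(−Eᵢ/kT) = e^(−0.4797) + e^(−1.000) + e^(−2.186) = 0.6190 + 0.3679 + 0.1124 = 1.099.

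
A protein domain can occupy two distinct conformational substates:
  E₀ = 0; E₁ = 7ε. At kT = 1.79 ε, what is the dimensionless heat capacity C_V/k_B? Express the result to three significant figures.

Eᵢ/kT = 0, 3.9106.
Z = Σ e^(−Eᵢ/kT) = e^(−0) + e^(−3.9106) = 1.0000 + 0.020028 = 1.0200.
⟨E⟩ = 0.13745 ε, ⟨E²⟩ = 0.96213 ε².
C_V/k_B = (⟨E²⟩ − ⟨E⟩²)/(kT)² = (0.96213 − 0.018893)/3.2041 = 0.294.

0.294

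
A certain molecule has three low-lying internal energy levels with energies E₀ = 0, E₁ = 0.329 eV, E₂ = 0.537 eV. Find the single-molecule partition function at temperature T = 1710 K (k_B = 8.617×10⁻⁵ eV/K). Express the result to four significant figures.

k_BT = 8.617×10⁻⁵ × 1710 K = 0.147351 eV.
Eᵢ/kT = 0, 2.23276, 3.64436.
Z = Σ e^(−Eᵢ/kT) = e^(−0) + e^(−2.23276) + e^(−3.64436) = 1.00000 + 0.107232 + 0.0261381 = 1.13337.

Z = 1.133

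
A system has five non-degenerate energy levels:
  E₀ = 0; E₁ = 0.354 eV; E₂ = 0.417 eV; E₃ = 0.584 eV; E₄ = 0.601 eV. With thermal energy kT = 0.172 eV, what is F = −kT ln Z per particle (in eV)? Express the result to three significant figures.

Eᵢ/kT = 0, 2.0581, 2.4244, 3.3953, 3.4942.
Z = Σ e^(−Eᵢ/kT) = e^(−0) + e^(−2.0581) + e^(−2.4244) + e^(−3.3953) + e^(−3.4942) = 1.0000 + 0.12770 + 0.088531 + 0.033530 + 0.030373 = 1.2801.
F = −kT ln Z = −0.172 × ln(1.2801) = −0.172 × 0.24694 = -0.0425 eV.

-0.0425 eV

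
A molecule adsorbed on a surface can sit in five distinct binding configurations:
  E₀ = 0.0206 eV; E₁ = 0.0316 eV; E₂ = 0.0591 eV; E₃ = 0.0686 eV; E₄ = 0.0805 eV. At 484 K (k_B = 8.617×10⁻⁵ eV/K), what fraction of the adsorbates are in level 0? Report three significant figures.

k_BT = 8.617×10⁻⁵ × 484 K = 0.041706 eV.
Eᵢ/kT = 0.49393, 0.75768, 1.4171, 1.6448, 1.9302.
Z = Σ e^(−Eᵢ/kT) = e^(−0.49393) + e^(−0.75768) + e^(−1.4171) + e^(−1.6448) + e^(−1.9302) = 0.61022 + 0.46875 + 0.24242 + 0.19305 + 0.14512 = 1.6596.
P₀ = e^(−E₀/kT) / Z = 0.61022/1.6596 = 0.368.

0.368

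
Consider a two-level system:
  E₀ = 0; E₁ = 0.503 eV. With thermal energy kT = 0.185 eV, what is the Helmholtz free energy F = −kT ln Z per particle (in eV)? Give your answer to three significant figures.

Eᵢ/kT = 0, 2.7189.
Z = Σ e^(−Eᵢ/kT) = e^(−0) + e^(−2.7189) = 1.0000 + 0.065947 = 1.0659.
F = −kT ln Z = −0.185 × ln(1.0659) = −0.185 × 0.063820 = -0.0118 eV.

-0.0118 eV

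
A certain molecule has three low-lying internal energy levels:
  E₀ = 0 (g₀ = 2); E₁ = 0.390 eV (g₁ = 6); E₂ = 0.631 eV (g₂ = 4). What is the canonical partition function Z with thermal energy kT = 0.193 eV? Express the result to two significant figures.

Z = 2.9

Eᵢ/kT = 0, 2.021, 3.269.
Z = Σ gᵢe^(−Eᵢ/kT) = 2·e^(−0) + 6·e^(−2.021) + 4·e^(−3.269) = 2.000 + 0.7951 + 0.1522 = 2.947.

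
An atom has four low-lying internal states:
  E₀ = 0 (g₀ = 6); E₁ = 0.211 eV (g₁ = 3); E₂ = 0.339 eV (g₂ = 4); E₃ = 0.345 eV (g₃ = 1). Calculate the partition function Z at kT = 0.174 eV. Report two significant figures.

Z = 7.6

Eᵢ/kT = 0, 1.213, 1.948, 1.983.
Z = Σ gᵢe^(−Eᵢ/kT) = 6·e^(−0) + 3·e^(−1.213) + 4·e^(−1.948) + 1·e^(−1.983) = 6.000 + 0.8919 + 0.5702 + 0.1377 = 7.600.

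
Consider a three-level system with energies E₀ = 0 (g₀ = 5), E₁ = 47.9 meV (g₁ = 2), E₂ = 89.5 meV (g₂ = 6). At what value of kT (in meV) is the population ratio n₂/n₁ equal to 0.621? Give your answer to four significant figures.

26.41 meV

n₂/n₁ = (g₂/g₁) exp[−(E₂−E₁)/kT] = 0.621.
⇒ (E₂−E₁)/kT = ln((6/2)/0.621) = ln(4.83092) = 1.57504.
kT = 41.6 meV / 1.57504 = 26.41 meV.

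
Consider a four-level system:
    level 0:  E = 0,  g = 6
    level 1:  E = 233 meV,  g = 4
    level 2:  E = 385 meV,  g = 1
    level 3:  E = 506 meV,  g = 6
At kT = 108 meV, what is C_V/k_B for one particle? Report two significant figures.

Eᵢ/kT = 0, 2.157, 3.565, 4.685.
Z = Σ gᵢe^(−Eᵢ/kT) = 6·e^(−0) + 4·e^(−2.157) + 1·e^(−3.565) + 6·e^(−4.685) = 6.000 + 0.4627 + 0.02830 + 0.05540 = 6.546.
⟨E⟩ = 22.42 meV, ⟨E²⟩ = 6645 meV².
C_V/k_B = (⟨E²⟩ − ⟨E⟩²)/(kT)² = (6645 − 502.7)/11660 = 0.53.

0.53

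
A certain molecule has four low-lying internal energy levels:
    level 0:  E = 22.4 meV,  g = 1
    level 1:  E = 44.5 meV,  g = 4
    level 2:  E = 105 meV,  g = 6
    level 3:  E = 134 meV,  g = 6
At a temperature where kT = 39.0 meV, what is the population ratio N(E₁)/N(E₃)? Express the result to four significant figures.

6.615

n₁/n₃ = (g₁/g₃) exp[−(E₁−E₃)/kT] = (4/6) × exp(−(-89.5 meV)/(39.0 meV)) = (4/6) × exp(2.29487) = 6.615.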